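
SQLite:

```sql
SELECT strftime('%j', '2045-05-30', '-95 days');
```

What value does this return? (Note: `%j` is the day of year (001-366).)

055

First apply '-95 days': 2045-05-30 → 2045-02-24.
Day-of-year for 2045-02-24: days since 2045-01-01 inclusive = 55, zero-padded to 055.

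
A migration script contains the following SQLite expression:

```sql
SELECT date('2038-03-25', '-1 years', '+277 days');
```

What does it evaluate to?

Adding -1 year to 2038-03-25 gives 2037-03-25.
Applying '+277 days' to 2037-03-25: counting 277 days forward gives 2037-12-27.

2037-12-27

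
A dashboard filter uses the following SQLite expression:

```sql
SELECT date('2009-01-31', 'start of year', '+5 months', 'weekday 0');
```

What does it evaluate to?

`start of year` rewinds 2009-01-31 to 2009-01-01.
Adding +5 months to 2009-01-01 gives 2009-06-01.
`weekday 0` advances to the next Sunday; 2009-06-01 is a Monday, so it moves forward to 2009-06-07.

2009-06-07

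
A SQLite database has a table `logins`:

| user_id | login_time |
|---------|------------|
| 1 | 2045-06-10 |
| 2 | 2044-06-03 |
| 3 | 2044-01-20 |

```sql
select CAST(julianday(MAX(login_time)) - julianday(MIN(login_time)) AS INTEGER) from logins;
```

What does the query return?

MIN = 2044-01-20, MAX = 2045-06-10.
11 days remain in January 2044 after the 20th (31 − 20).
Full months from February 2044 through May 2045 contribute their day counts.
Then 10 days into June 2045.
Total: 11 + 29 + 31 + 30 + 31 + 30 + 31 + 31 + 30 + 31 + 30 + 31 + 31 + 28 + 31 + 30 + 31 + 10 = 507.

507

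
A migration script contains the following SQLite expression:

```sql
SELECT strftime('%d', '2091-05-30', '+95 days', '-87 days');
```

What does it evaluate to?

First apply '+95 days', '-87 days': 2091-05-30 → 2091-06-07.
`%d` extracts the 2-digit day of month: 07.

07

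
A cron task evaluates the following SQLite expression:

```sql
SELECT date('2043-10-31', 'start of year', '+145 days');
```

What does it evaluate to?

2043-05-26

`start of year` rewinds 2043-10-31 to 2043-01-01.
Applying '+145 days' to 2043-01-01: counting 145 days forward gives 2043-05-26.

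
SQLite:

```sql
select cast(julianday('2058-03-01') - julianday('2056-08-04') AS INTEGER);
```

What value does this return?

574

27 days remain in August 2056 after the 4th (31 − 4).
Full months from September 2056 through February 2058 contribute their day counts.
Then 1 day into March 2058.
Total: 27 + 30 + 31 + 30 + 31 + 31 + 28 + 31 + 30 + 31 + 30 + 31 + 31 + 30 + 31 + 30 + 31 + 31 + 28 + 1 = 574.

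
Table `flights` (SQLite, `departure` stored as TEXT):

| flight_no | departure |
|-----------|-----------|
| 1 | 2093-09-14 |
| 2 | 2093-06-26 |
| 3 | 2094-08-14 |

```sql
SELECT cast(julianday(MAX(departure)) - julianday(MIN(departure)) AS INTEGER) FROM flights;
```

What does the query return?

414

MIN = 2093-06-26, MAX = 2094-08-14.
4 days remain in June 2093 after the 26th (30 − 26).
Full months from July 2093 through July 2094 contribute their day counts.
Then 14 days into August 2094.
Total: 4 + 31 + 31 + 30 + 31 + 30 + 31 + 31 + 28 + 31 + 30 + 31 + 30 + 31 + 14 = 414.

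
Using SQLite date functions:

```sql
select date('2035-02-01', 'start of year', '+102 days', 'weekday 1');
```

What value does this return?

2035-04-16

`start of year` rewinds 2035-02-01 to 2035-01-01.
Applying '+102 days' to 2035-01-01: counting 102 days forward gives 2035-04-13.
`weekday 1` advances to the next Monday; 2035-04-13 is a Friday, so it moves forward to 2035-04-16.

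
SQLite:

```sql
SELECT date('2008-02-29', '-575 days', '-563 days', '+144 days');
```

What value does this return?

2005-06-10

Applying '-575 days' to 2008-02-29: counting 575 days back gives 2006-08-03.
Applying '-563 days' to 2006-08-03: counting 563 days back gives 2005-01-17.
Applying '+144 days' to 2005-01-17: counting 144 days forward gives 2005-06-10.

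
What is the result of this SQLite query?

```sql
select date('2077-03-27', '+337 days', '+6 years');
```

Applying '+337 days' to 2077-03-27: counting 337 days forward gives 2078-02-27.
Adding +6 years to 2078-02-27 gives 2084-02-27.

2084-02-27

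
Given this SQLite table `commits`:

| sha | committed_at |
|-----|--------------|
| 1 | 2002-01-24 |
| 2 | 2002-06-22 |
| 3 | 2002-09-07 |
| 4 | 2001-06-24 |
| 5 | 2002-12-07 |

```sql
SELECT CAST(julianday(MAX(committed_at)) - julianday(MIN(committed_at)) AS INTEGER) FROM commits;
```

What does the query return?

531

MIN = 2001-06-24, MAX = 2002-12-07.
6 days remain in June 2001 after the 24th (30 − 24).
Full months from July 2001 through November 2002 contribute their day counts.
Then 7 days into December 2002.
Total: 6 + 31 + 31 + 30 + 31 + 30 + 31 + 31 + 28 + 31 + 30 + 31 + 30 + 31 + 31 + 30 + 31 + 30 + 7 = 531.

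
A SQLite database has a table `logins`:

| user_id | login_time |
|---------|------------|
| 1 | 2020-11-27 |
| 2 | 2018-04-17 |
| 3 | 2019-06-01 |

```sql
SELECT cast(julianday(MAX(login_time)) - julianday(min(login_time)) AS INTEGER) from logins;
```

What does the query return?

955

MIN = 2018-04-17, MAX = 2020-11-27.
13 days remain in April 2018 after the 17th (30 − 17).
Full months from May 2018 through October 2020 contribute their day counts.
Then 27 days into November 2020.
Total: 13 + 31 + 30 + 31 + 31 + 30 + 31 + 30 + 31 + 31 + 28 + 31 + 30 + 31 + 30 + 31 + 31 + 30 + 31 + 30 + 31 + 31 + 29 + 31 + 30 + 31 + 30 + 31 + 31 + 30 + 31 + 27 = 955.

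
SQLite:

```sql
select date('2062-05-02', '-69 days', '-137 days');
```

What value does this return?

Applying '-69 days' to 2062-05-02: counting 69 days back gives 2062-02-22.
Applying '-137 days' to 2062-02-22: counting 137 days back gives 2061-10-08.

2061-10-08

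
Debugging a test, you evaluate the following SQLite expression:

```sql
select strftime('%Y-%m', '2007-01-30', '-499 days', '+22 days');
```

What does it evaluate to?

2005-10

First apply '-499 days', '+22 days': 2007-01-30 → 2005-10-10.
`%Y-%m` extracts the year-month: 2005-10.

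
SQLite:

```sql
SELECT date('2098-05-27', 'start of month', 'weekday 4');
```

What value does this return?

2098-05-01

`start of month` rewinds 2098-05-27 to 2098-05-01.
`weekday 4` advances to the next Thursday; 2098-05-01 is already a Thursday, so it stays at 2098-05-01.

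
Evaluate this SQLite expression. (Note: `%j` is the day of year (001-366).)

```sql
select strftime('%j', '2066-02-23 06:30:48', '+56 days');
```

110

First apply '+56 days': 2066-02-23 06:30:48 → 2066-04-20 06:30:48.
Day-of-year for 2066-04-20: days since 2066-01-01 inclusive = 110, zero-padded to 110.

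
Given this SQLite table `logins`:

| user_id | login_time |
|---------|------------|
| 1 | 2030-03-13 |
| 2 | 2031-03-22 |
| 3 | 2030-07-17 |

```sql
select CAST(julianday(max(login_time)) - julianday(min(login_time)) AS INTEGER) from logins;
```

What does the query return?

374

MIN = 2030-03-13, MAX = 2031-03-22.
18 days remain in March 2030 after the 13th (31 − 13).
Full months from April 2030 through February 2031 contribute their day counts.
Then 22 days into March 2031.
Total: 18 + 30 + 31 + 30 + 31 + 31 + 30 + 31 + 30 + 31 + 31 + 28 + 22 = 374.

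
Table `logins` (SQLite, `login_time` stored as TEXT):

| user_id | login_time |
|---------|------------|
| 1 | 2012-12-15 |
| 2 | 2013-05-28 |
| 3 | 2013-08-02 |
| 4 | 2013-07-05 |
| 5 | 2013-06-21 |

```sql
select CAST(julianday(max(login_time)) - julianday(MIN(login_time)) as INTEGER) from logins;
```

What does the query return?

MIN = 2012-12-15, MAX = 2013-08-02.
16 days remain in December 2012 after the 15th (31 − 15).
Full months from January 2013 through July 2013 contribute their day counts.
Then 2 days into August 2013.
Total: 16 + 31 + 28 + 31 + 30 + 31 + 30 + 31 + 2 = 230.

230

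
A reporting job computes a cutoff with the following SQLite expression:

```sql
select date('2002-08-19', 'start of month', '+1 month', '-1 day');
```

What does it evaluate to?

`start of month` rewinds 2002-08-19 to 2002-08-01.
Adding +1 month to 2002-08-01 gives 2002-09-01.
Going back 1 day from 2002-09-01 reaches 2002-08-31 (last day of August, 31 days).

2002-08-31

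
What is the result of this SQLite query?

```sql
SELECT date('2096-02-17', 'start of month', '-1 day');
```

`start of month` rewinds 2096-02-17 to 2096-02-01.
Going back 1 day from 2096-02-01 reaches 2096-01-31 (last day of January, 31 days).

2096-01-31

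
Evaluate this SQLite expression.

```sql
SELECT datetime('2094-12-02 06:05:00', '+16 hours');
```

2094-12-02 22:05:00

+16 hours from 2094-12-02 06:05:00 is 2094-12-02 22:05:00.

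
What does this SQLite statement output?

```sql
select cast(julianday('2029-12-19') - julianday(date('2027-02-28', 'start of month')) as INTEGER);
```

`start of month` rewinds 2027-02-28 to 2027-02-01.
27 days remain in February 2027 after the 1st (28 − 1).
Full months from March 2027 through November 2029 contribute their day counts.
Then 19 days into December 2029.
Total: 27 + 31 + 30 + 31 + 30 + 31 + 31 + 30 + 31 + 30 + 31 + 31 + 29 + 31 + 30 + 31 + 30 + 31 + 31 + 30 + 31 + 30 + 31 + 31 + 28 + 31 + 30 + 31 + 30 + 31 + 31 + 30 + 31 + 30 + 19 = 1052.

1052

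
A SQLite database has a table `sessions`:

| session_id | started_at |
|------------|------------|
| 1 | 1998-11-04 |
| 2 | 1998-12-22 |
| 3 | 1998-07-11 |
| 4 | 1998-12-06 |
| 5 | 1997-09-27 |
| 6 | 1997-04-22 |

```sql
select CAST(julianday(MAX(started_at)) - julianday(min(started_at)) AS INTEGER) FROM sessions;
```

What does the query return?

MIN = 1997-04-22, MAX = 1998-12-22.
8 days remain in April 1997 after the 22nd (30 − 22).
Full months from May 1997 through November 1998 contribute their day counts.
Then 22 days into December 1998.
Total: 8 + 31 + 30 + 31 + 31 + 30 + 31 + 30 + 31 + 31 + 28 + 31 + 30 + 31 + 30 + 31 + 31 + 30 + 31 + 30 + 22 = 609.

609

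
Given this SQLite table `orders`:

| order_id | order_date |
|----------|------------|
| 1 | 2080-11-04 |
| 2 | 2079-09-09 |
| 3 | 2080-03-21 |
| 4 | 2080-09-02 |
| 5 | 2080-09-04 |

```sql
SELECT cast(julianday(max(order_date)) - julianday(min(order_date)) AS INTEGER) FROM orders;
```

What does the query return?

MIN = 2079-09-09, MAX = 2080-11-04.
21 days remain in September 2079 after the 9th (30 − 9).
Full months from October 2079 through October 2080 contribute their day counts.
Then 4 days into November 2080.
Total: 21 + 31 + 30 + 31 + 31 + 29 + 31 + 30 + 31 + 30 + 31 + 31 + 30 + 31 + 4 = 422.

422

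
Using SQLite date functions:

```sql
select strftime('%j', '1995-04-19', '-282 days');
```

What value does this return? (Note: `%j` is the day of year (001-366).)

First apply '-282 days': 1995-04-19 → 1994-07-11.
Day-of-year for 1994-07-11: days since 1994-01-01 inclusive = 192, zero-padded to 192.

192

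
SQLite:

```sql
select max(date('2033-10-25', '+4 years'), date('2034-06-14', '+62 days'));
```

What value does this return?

2037-10-25

date('2033-10-25', '+4 years') → 2037-10-25.
date('2034-06-14', '+62 days') → 2034-08-15.
Later of the two is 2037-10-25.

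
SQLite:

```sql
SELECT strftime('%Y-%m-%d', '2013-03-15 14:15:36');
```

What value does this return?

2013-03-15

`%Y-%m-%d` extracts the ISO date: 2013-03-15.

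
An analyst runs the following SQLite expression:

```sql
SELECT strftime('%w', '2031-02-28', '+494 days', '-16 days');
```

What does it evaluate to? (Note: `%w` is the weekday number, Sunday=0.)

0

First apply '+494 days', '-16 days': 2031-02-28 → 2032-06-20.
2032-06-20 is a Sunday; with Sunday=0 that is 0.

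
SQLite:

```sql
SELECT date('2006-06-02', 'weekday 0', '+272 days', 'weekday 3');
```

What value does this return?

2007-03-07

`weekday 0` advances to the next Sunday; 2006-06-02 is a Friday, so it moves forward to 2006-06-04.
Applying '+272 days' to 2006-06-04: counting 272 days forward gives 2007-03-03.
`weekday 3` advances to the next Wednesday; 2007-03-03 is a Saturday, so it moves forward to 2007-03-07.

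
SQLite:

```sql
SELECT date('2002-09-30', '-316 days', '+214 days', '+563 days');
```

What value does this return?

2004-01-04

Applying '-316 days' to 2002-09-30: counting 316 days back gives 2001-11-18.
Applying '+214 days' to 2001-11-18: counting 214 days forward gives 2002-06-20.
Applying '+563 days' to 2002-06-20: counting 563 days forward gives 2004-01-04.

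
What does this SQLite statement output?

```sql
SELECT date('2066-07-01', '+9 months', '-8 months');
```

2066-08-01

Adding +9 months to 2066-07-01 gives 2067-04-01.
Adding -8 months to 2067-04-01 gives 2066-08-01.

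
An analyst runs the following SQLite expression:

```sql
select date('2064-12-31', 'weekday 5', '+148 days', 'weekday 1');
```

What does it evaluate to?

`weekday 5` advances to the next Friday; 2064-12-31 is a Wednesday, so it moves forward to 2065-01-02.
Applying '+148 days' to 2065-01-02: counting 148 days forward gives 2065-05-30.
`weekday 1` advances to the next Monday; 2065-05-30 is a Saturday, so it moves forward to 2065-06-01.

2065-06-01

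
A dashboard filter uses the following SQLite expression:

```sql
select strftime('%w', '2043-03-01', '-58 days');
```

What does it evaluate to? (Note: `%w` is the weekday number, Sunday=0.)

First apply '-58 days': 2043-03-01 → 2043-01-02.
2043-01-02 is a Friday; with Sunday=0 that is 5.

5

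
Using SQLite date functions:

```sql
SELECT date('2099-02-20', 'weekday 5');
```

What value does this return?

`weekday 5` advances to the next Friday; 2099-02-20 is already a Friday, so it stays at 2099-02-20.

2099-02-20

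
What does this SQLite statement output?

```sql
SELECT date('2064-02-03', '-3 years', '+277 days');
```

Adding -3 years to 2064-02-03 gives 2061-02-03.
Applying '+277 days' to 2061-02-03: counting 277 days forward gives 2061-11-07.

2061-11-07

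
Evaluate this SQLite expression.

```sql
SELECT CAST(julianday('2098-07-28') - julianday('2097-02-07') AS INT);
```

21 days remain in February 2097 after the 7th (28 − 7).
Full months from March 2097 through June 2098 contribute their day counts.
Then 28 days into July 2098.
Total: 21 + 31 + 30 + 31 + 30 + 31 + 31 + 30 + 31 + 30 + 31 + 31 + 28 + 31 + 30 + 31 + 30 + 28 = 536.

536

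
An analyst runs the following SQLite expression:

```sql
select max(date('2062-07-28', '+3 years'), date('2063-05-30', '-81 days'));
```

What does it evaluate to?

2065-07-28

date('2062-07-28', '+3 years') → 2065-07-28.
date('2063-05-30', '-81 days') → 2063-03-10.
Later of the two is 2065-07-28.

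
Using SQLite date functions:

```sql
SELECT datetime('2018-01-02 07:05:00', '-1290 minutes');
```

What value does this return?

2018-01-01 09:35:00

1290 minutes = 21h 30m; -1290 minutes from 2018-01-02 07:05:00 is 2018-01-01 09:35:00 (crosses midnight).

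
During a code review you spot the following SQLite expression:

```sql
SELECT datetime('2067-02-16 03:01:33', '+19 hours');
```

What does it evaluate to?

+19 hours from 2067-02-16 03:01:33 is 2067-02-16 22:01:33.

2067-02-16 22:01:33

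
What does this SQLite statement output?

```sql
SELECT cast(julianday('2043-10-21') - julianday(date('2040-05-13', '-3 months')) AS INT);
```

1346

Adding -3 months to 2040-05-13 gives 2040-02-13.
16 days remain in February 2040 after the 13th (29 − 13).
Full months from March 2040 through September 2043 contribute their day counts.
Then 21 days into October 2043.
Total: 16 + 31 + 30 + 31 + 30 + 31 + 31 + 30 + 31 + 30 + 31 + 31 + 28 + 31 + 30 + 31 + 30 + 31 + 31 + 30 + 31 + 30 + 31 + 31 + 28 + 31 + 30 + 31 + 30 + 31 + 31 + 30 + 31 + 30 + 31 + 31 + 28 + 31 + 30 + 31 + 30 + 31 + 31 + 30 + 21 = 1346.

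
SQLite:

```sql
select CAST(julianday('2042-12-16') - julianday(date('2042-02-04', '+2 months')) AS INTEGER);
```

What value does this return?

256

Adding +2 months to 2042-02-04 gives 2042-04-04.
26 days remain in April 2042 after the 4th (30 − 4).
Full months from May 2042 through November 2042 contribute their day counts.
Then 16 days into December 2042.
Total: 26 + 31 + 30 + 31 + 31 + 30 + 31 + 30 + 16 = 256.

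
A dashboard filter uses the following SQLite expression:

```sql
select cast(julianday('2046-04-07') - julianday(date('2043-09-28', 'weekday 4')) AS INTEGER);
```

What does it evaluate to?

`weekday 4` advances to the next Thursday; 2043-09-28 is a Monday, so it moves forward to 2043-10-01.
30 days remain in October 2043 after the 1st (31 − 1).
Full months from November 2043 through March 2046 contribute their day counts.
Then 7 days into April 2046.
Total: 30 + 30 + 31 + 31 + 29 + 31 + 30 + 31 + 30 + 31 + 31 + 30 + 31 + 30 + 31 + 31 + 28 + 31 + 30 + 31 + 30 + 31 + 31 + 30 + 31 + 30 + 31 + 31 + 28 + 31 + 7 = 919.

919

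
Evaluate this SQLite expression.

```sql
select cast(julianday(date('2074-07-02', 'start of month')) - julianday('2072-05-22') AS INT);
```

770

`start of month` rewinds 2074-07-02 to 2074-07-01.
9 days remain in May 2072 after the 22nd (31 − 22).
Full months from June 2072 through June 2074 contribute their day counts.
Then 1 day into July 2074.
Total: 9 + 30 + 31 + 31 + 30 + 31 + 30 + 31 + 31 + 28 + 31 + 30 + 31 + 30 + 31 + 31 + 30 + 31 + 30 + 31 + 31 + 28 + 31 + 30 + 31 + 30 + 1 = 770.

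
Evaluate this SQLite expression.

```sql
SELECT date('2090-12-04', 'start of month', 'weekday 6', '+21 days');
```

`start of month` rewinds 2090-12-04 to 2090-12-01.
`weekday 6` advances to the next Saturday; 2090-12-01 is a Friday, so it moves forward to 2090-12-02.
Advancing 21 more days within December lands on 2090-12-23.

2090-12-23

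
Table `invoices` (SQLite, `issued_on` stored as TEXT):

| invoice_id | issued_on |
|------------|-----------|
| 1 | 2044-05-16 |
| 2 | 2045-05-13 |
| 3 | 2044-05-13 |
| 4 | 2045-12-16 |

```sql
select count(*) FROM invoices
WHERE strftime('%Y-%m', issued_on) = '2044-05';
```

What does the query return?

Rows with year-month 2044-05: 2044-05-16, 2044-05-13 → 2.

2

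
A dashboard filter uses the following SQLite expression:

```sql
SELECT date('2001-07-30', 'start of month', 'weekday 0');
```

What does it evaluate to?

2001-07-01

`start of month` rewinds 2001-07-30 to 2001-07-01.
`weekday 0` advances to the next Sunday; 2001-07-01 is already a Sunday, so it stays at 2001-07-01.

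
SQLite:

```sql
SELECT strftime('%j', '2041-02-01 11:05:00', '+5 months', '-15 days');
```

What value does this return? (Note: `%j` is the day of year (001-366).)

First apply '+5 months', '-15 days': 2041-02-01 11:05:00 → 2041-06-16 11:05:00.
Day-of-year for 2041-06-16: days since 2041-01-01 inclusive = 167, zero-padded to 167.

167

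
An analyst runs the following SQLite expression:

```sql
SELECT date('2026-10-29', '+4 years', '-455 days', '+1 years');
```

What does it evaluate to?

2030-07-31

Adding +4 years to 2026-10-29 gives 2030-10-29.
Applying '-455 days' to 2030-10-29: counting 455 days back gives 2029-07-31.
Adding +1 year to 2029-07-31 gives 2030-07-31.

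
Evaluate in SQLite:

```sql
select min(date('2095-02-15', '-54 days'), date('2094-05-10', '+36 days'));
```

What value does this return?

date('2095-02-15', '-54 days') → 2094-12-23.
date('2094-05-10', '+36 days') → 2094-06-15.
Earlier of the two is 2094-06-15.

2094-06-15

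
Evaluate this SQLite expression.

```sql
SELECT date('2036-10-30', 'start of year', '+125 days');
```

`start of year` rewinds 2036-10-30 to 2036-01-01.
Applying '+125 days' to 2036-01-01: counting 125 days forward gives 2036-05-05.

2036-05-05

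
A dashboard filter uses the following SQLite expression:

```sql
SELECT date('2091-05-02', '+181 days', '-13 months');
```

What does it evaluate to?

Applying '+181 days' to 2091-05-02: counting 181 days forward gives 2091-10-30.
Adding -13 months to 2091-10-30 gives 2090-09-30.

2090-09-30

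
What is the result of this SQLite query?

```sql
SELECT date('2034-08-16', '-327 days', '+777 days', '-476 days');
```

2034-07-21

Applying '-327 days' to 2034-08-16: counting 327 days back gives 2033-09-23.
Applying '+777 days' to 2033-09-23: counting 777 days forward gives 2035-11-09.
Applying '-476 days' to 2035-11-09: counting 476 days back gives 2034-07-21.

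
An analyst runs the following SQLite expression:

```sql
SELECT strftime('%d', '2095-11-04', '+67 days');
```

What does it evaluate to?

10

First apply '+67 days': 2095-11-04 → 2096-01-10.
`%d` extracts the 2-digit day of month: 10.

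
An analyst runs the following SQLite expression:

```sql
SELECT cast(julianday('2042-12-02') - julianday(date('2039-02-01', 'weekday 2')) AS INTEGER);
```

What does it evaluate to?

1400

`weekday 2` advances to the next Tuesday; 2039-02-01 is already a Tuesday, so it stays at 2039-02-01.
27 days remain in February 2039 after the 1st (28 − 1).
Full months from March 2039 through November 2042 contribute their day counts.
Then 2 days into December 2042.
Total: 27 + 31 + 30 + 31 + 30 + 31 + 31 + 30 + 31 + 30 + 31 + 31 + 29 + 31 + 30 + 31 + 30 + 31 + 31 + 30 + 31 + 30 + 31 + 31 + 28 + 31 + 30 + 31 + 30 + 31 + 31 + 30 + 31 + 30 + 31 + 31 + 28 + 31 + 30 + 31 + 30 + 31 + 31 + 30 + 31 + 30 + 2 = 1400.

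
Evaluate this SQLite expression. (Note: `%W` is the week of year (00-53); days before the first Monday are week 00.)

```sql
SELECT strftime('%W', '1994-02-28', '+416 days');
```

16

First apply '+416 days': 1994-02-28 → 1995-04-20.
1995-04-20 is a Thursday. SQLite's %W counts Mondays since the year started; the result is 16.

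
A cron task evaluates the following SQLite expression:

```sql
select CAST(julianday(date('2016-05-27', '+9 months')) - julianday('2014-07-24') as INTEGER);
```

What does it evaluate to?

949

Adding +9 months to 2016-05-27 gives 2017-02-27.
7 days remain in July 2014 after the 24th (31 − 24).
Full months from August 2014 through January 2017 contribute their day counts.
Then 27 days into February 2017.
Total: 7 + 31 + 30 + 31 + 30 + 31 + 31 + 28 + 31 + 30 + 31 + 30 + 31 + 31 + 30 + 31 + 30 + 31 + 31 + 29 + 31 + 30 + 31 + 30 + 31 + 31 + 30 + 31 + 30 + 31 + 31 + 27 = 949.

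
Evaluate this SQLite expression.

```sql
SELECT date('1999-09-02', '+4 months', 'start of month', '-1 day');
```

Adding +4 months to 1999-09-02 gives 2000-01-02.
`start of month` rewinds 2000-01-02 to 2000-01-01.
Going back 1 day from 2000-01-01 reaches 1999-12-31 (last day of December, 31 days).

1999-12-31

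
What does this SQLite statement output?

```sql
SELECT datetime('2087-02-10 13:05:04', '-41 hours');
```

2087-02-08 20:05:04

-41 hours from 2087-02-10 13:05:04 is 2087-02-08 20:05:04 (crosses midnight).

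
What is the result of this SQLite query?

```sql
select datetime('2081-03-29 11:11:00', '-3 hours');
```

-3 hours from 2081-03-29 11:11:00 is 2081-03-29 08:11:00.

2081-03-29 08:11:00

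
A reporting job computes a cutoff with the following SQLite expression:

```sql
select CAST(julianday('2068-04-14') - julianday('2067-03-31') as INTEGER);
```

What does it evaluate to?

380

0 days remain in March 2067 after the 31st (31 − 31).
Full months from April 2067 through March 2068 contribute their day counts.
Then 14 days into April 2068.
Total: 0 + 30 + 31 + 30 + 31 + 31 + 30 + 31 + 30 + 31 + 31 + 29 + 31 + 14 = 380.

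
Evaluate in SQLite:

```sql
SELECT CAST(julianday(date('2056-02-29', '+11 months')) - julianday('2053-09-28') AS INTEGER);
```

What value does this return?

1219

Adding +11 months to 2056-02-29 gives 2057-01-29.
2 days remain in September 2053 after the 28th (30 − 28).
Full months from October 2053 through December 2056 contribute their day counts.
Then 29 days into January 2057.
Total: 2 + 31 + 30 + 31 + 31 + 28 + 31 + 30 + 31 + 30 + 31 + 31 + 30 + 31 + 30 + 31 + 31 + 28 + 31 + 30 + 31 + 30 + 31 + 31 + 30 + 31 + 30 + 31 + 31 + 29 + 31 + 30 + 31 + 30 + 31 + 31 + 30 + 31 + 30 + 31 + 29 = 1219.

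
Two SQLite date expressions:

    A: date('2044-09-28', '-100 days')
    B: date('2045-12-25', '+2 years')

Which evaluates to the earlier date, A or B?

A = 2044-06-20.
B = 2047-12-25.
A is earlier.

A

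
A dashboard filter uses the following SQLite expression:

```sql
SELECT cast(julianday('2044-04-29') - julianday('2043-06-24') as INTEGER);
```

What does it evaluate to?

310

6 days remain in June 2043 after the 24th (30 − 24).
Full months from July 2043 through March 2044 contribute their day counts.
Then 29 days into April 2044.
Total: 6 + 31 + 31 + 30 + 31 + 30 + 31 + 31 + 29 + 31 + 29 = 310.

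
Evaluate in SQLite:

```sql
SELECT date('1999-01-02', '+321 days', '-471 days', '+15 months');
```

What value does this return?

1999-11-05

Applying '+321 days' to 1999-01-02: counting 321 days forward gives 1999-11-19.
Applying '-471 days' to 1999-11-19: counting 471 days back gives 1998-08-05.
Adding +15 months to 1998-08-05 gives 1999-11-05.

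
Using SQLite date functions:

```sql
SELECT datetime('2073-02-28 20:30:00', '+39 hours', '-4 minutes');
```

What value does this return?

2073-03-02 11:26:00

+39 hours from 2073-02-28 20:30:00 is 2073-03-02 11:30:00 (crosses midnight).
-4 minutes from 2073-03-02 11:30:00 is 2073-03-02 11:26:00.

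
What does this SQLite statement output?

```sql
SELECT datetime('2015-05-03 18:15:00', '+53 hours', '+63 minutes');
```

2015-05-06 00:18:00

+53 hours from 2015-05-03 18:15:00 is 2015-05-05 23:15:00 (crosses midnight).
63 minutes = 1h 3m; +63 minutes from 2015-05-05 23:15:00 is 2015-05-06 00:18:00 (crosses midnight).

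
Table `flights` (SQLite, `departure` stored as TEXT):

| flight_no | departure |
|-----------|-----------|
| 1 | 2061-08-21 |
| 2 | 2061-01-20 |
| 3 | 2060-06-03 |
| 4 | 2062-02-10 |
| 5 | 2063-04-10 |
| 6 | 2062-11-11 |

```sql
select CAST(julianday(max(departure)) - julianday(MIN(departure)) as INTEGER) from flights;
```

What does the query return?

MIN = 2060-06-03, MAX = 2063-04-10.
27 days remain in June 2060 after the 3rd (30 − 3).
Full months from July 2060 through March 2063 contribute their day counts.
Then 10 days into April 2063.
Total: 27 + 31 + 31 + 30 + 31 + 30 + 31 + 31 + 28 + 31 + 30 + 31 + 30 + 31 + 31 + 30 + 31 + 30 + 31 + 31 + 28 + 31 + 30 + 31 + 30 + 31 + 31 + 30 + 31 + 30 + 31 + 31 + 28 + 31 + 10 = 1041.

1041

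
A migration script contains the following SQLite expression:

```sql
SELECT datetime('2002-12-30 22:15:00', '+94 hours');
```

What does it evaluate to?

2003-01-03 20:15:00

+94 hours from 2002-12-30 22:15:00 is 2003-01-03 20:15:00 (crosses midnight).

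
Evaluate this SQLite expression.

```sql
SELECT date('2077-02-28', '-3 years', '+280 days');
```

2074-12-05

Adding -3 years to 2077-02-28 gives 2074-02-28.
Applying '+280 days' to 2074-02-28: counting 280 days forward gives 2074-12-05.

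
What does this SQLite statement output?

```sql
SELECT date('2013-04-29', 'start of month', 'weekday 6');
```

`start of month` rewinds 2013-04-29 to 2013-04-01.
`weekday 6` advances to the next Saturday; 2013-04-01 is a Monday, so it moves forward to 2013-04-06.

2013-04-06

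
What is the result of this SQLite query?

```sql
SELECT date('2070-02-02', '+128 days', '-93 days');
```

2070-03-09

Applying '+128 days' to 2070-02-02: counting 128 days forward gives 2070-06-10.
Applying '-93 days' to 2070-06-10: counting 93 days back gives 2070-03-09.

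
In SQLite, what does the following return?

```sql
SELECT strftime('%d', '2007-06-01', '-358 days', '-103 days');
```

First apply '-358 days', '-103 days': 2007-06-01 → 2006-02-25.
`%d` extracts the 2-digit day of month: 25.

25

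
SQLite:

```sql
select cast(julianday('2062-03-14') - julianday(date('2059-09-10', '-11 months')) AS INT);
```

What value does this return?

1251

Adding -11 months to 2059-09-10 gives 2058-10-10.
21 days remain in October 2058 after the 10th (31 − 10).
Full months from November 2058 through February 2062 contribute their day counts.
Then 14 days into March 2062.
Total: 21 + 30 + 31 + 31 + 28 + 31 + 30 + 31 + 30 + 31 + 31 + 30 + 31 + 30 + 31 + 31 + 29 + 31 + 30 + 31 + 30 + 31 + 31 + 30 + 31 + 30 + 31 + 31 + 28 + 31 + 30 + 31 + 30 + 31 + 31 + 30 + 31 + 30 + 31 + 31 + 28 + 14 = 1251.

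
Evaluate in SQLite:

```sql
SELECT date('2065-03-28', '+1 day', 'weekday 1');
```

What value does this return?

Advancing 1 more day within March lands on 2065-03-29.
`weekday 1` advances to the next Monday; 2065-03-29 is a Sunday, so it moves forward to 2065-03-30.

2065-03-30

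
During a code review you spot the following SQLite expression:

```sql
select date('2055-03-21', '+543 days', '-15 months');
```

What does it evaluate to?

Applying '+543 days' to 2055-03-21: counting 543 days forward gives 2056-09-14.
Adding -15 months to 2056-09-14 gives 2055-06-14.

2055-06-14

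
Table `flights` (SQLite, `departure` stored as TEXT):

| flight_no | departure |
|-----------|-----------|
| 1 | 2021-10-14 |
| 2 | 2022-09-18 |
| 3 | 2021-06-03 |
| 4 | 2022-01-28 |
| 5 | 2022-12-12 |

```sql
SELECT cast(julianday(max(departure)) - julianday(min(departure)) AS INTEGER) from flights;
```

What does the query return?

MIN = 2021-06-03, MAX = 2022-12-12.
27 days remain in June 2021 after the 3rd (30 − 3).
Full months from July 2021 through November 2022 contribute their day counts.
Then 12 days into December 2022.
Total: 27 + 31 + 31 + 30 + 31 + 30 + 31 + 31 + 28 + 31 + 30 + 31 + 30 + 31 + 31 + 30 + 31 + 30 + 12 = 557.

557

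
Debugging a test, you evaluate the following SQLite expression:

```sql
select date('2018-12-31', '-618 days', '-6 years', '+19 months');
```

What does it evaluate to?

Applying '-618 days' to 2018-12-31: counting 618 days back gives 2017-04-22.
Adding -6 years to 2017-04-22 gives 2011-04-22.
Adding +19 months to 2011-04-22 gives 2012-11-22.

2012-11-22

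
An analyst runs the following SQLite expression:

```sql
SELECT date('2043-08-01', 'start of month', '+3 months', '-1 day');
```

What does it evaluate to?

`start of month` rewinds 2043-08-01 to 2043-08-01.
Adding +3 months to 2043-08-01 gives 2043-11-01.
Going back 1 day from 2043-11-01 reaches 2043-10-31 (last day of October, 31 days).

2043-10-31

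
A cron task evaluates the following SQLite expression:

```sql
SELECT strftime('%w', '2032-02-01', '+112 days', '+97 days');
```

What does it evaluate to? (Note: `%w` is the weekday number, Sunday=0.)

6

First apply '+112 days', '+97 days': 2032-02-01 → 2032-08-28.
2032-08-28 is a Saturday; with Sunday=0 that is 6.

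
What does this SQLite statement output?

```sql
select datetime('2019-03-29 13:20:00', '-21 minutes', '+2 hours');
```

2019-03-29 14:59:00

-21 minutes from 2019-03-29 13:20:00 is 2019-03-29 12:59:00.
+2 hours from 2019-03-29 12:59:00 is 2019-03-29 14:59:00.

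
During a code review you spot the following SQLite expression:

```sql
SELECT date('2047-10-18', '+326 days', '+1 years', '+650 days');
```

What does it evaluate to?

2051-06-20

Applying '+326 days' to 2047-10-18: counting 326 days forward gives 2048-09-08.
Adding +1 year to 2048-09-08 gives 2049-09-08.
Applying '+650 days' to 2049-09-08: counting 650 days forward gives 2051-06-20.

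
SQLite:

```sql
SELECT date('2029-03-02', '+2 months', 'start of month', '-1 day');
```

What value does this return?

2029-04-30

Adding +2 months to 2029-03-02 gives 2029-05-02.
`start of month` rewinds 2029-05-02 to 2029-05-01.
Going back 1 day from 2029-05-01 reaches 2029-04-30 (last day of April, 30 days).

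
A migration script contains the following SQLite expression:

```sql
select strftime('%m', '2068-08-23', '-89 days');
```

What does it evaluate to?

05

First apply '-89 days': 2068-08-23 → 2068-05-26.
`%m` extracts the 2-digit month (01-12): 05.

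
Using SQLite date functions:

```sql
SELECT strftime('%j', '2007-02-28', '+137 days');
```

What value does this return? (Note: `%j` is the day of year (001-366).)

196

First apply '+137 days': 2007-02-28 → 2007-07-15.
Day-of-year for 2007-07-15: days since 2007-01-01 inclusive = 196, zero-padded to 196.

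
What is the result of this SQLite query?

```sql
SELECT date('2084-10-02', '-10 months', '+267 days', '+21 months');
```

2086-05-25

Adding -10 months to 2084-10-02 gives 2083-12-02.
Applying '+267 days' to 2083-12-02: counting 267 days forward gives 2084-08-25.
Adding +21 months to 2084-08-25 gives 2086-05-25.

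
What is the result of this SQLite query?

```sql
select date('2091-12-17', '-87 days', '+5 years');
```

Applying '-87 days' to 2091-12-17: counting 87 days back gives 2091-09-21.
Adding +5 years to 2091-09-21 gives 2096-09-21.

2096-09-21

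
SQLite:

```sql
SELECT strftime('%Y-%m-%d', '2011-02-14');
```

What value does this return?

`%Y-%m-%d` extracts the ISO date: 2011-02-14.

2011-02-14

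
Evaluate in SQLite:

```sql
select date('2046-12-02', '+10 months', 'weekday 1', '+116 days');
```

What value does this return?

2048-01-31

Adding +10 months to 2046-12-02 gives 2047-10-02.
`weekday 1` advances to the next Monday; 2047-10-02 is a Wednesday, so it moves forward to 2047-10-07.
Applying '+116 days' to 2047-10-07: counting 116 days forward gives 2048-01-31.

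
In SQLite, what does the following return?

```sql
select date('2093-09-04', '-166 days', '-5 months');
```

Applying '-166 days' to 2093-09-04: counting 166 days back gives 2093-03-22.
Adding -5 months to 2093-03-22 gives 2092-10-22.

2092-10-22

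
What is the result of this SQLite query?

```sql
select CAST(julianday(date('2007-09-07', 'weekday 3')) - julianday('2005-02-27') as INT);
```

927

`weekday 3` advances to the next Wednesday; 2007-09-07 is a Friday, so it moves forward to 2007-09-12.
1 day remains in February 2005 after the 27th (28 − 27).
Full months from March 2005 through August 2007 contribute their day counts.
Then 12 days into September 2007.
Total: 1 + 31 + 30 + 31 + 30 + 31 + 31 + 30 + 31 + 30 + 31 + 31 + 28 + 31 + 30 + 31 + 30 + 31 + 31 + 30 + 31 + 30 + 31 + 31 + 28 + 31 + 30 + 31 + 30 + 31 + 31 + 12 = 927.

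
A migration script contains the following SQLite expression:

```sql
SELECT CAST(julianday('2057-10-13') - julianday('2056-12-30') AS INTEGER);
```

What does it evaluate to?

1 day remains in December 2056 after the 30th (31 − 30).
Full months from January 2057 through September 2057 contribute their day counts.
Then 13 days into October 2057.
Total: 1 + 31 + 28 + 31 + 30 + 31 + 30 + 31 + 31 + 30 + 13 = 287.

287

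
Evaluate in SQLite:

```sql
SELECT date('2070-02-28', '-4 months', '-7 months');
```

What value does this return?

Adding -4 months to 2070-02-28 gives 2069-10-28.
Adding -7 months to 2069-10-28 gives 2069-03-28.

2069-03-28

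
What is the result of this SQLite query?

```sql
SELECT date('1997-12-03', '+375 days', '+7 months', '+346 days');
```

2000-06-23

Applying '+375 days' to 1997-12-03: counting 375 days forward gives 1998-12-13.
Adding +7 months to 1998-12-13 gives 1999-07-13.
Applying '+346 days' to 1999-07-13: counting 346 days forward gives 2000-06-23.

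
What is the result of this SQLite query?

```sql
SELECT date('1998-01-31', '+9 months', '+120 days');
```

1999-02-28

Adding +9 months to 1998-01-31 gives 1998-10-31.
Applying '+120 days' to 1998-10-31: counting 120 days forward gives 1999-02-28.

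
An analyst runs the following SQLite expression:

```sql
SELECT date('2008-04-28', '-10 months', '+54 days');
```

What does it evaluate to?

2007-08-21

Adding -10 months to 2008-04-28 gives 2007-06-28.
Applying '+54 days' to 2007-06-28: counting 54 days forward gives 2007-08-21.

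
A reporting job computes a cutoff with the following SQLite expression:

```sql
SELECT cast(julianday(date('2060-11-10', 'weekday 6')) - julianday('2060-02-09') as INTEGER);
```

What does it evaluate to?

`weekday 6` advances to the next Saturday; 2060-11-10 is a Wednesday, so it moves forward to 2060-11-13.
20 days remain in February 2060 after the 9th (29 − 9).
Full months from March 2060 through October 2060 contribute their day counts.
Then 13 days into November 2060.
Total: 20 + 31 + 30 + 31 + 30 + 31 + 31 + 30 + 31 + 13 = 278.

278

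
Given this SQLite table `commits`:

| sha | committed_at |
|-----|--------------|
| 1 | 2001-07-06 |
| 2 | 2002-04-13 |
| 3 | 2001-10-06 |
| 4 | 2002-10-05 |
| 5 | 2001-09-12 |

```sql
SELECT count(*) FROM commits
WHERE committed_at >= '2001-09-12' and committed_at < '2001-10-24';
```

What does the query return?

Rows in [2001-09-12, 2001-10-24): 2001-10-06, 2001-09-12 → 2 rows.

2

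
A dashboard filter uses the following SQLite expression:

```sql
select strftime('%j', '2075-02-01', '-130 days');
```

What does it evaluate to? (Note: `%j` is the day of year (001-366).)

First apply '-130 days': 2075-02-01 → 2074-09-24.
Day-of-year for 2074-09-24: days since 2074-01-01 inclusive = 267, zero-padded to 267.

267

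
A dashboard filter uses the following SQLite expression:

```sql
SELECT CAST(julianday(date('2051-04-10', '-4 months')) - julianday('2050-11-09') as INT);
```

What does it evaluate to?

31

Adding -4 months to 2051-04-10 gives 2050-12-10.
21 days remain in November 2050 after the 9th (30 − 9).
Then 10 days into December 2050.
Total: 21 + 10 = 31.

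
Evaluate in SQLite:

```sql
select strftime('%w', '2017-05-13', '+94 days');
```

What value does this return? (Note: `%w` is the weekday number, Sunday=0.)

2

First apply '+94 days': 2017-05-13 → 2017-08-15.
2017-08-15 is a Tuesday; with Sunday=0 that is 2.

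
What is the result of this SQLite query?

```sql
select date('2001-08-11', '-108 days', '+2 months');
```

Applying '-108 days' to 2001-08-11: counting 108 days back gives 2001-04-25.
Adding +2 months to 2001-04-25 gives 2001-06-25.

2001-06-25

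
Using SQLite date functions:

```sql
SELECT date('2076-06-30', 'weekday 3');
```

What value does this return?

2076-07-01

`weekday 3` advances to the next Wednesday; 2076-06-30 is a Tuesday, so it moves forward to 2076-07-01.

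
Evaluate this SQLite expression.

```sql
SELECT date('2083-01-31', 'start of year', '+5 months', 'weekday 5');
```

2083-06-04

`start of year` rewinds 2083-01-31 to 2083-01-01.
Adding +5 months to 2083-01-01 gives 2083-06-01.
`weekday 5` advances to the next Friday; 2083-06-01 is a Tuesday, so it moves forward to 2083-06-04.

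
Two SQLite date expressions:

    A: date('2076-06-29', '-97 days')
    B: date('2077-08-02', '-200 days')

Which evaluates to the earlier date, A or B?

A

A = 2076-03-24.
B = 2077-01-14.
A is earlier.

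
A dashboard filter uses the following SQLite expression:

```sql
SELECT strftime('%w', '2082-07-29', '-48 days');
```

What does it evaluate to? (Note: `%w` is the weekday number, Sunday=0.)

4

First apply '-48 days': 2082-07-29 → 2082-06-11.
2082-06-11 is a Thursday; with Sunday=0 that is 4.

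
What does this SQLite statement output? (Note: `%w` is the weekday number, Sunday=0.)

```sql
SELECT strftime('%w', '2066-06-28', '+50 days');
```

First apply '+50 days': 2066-06-28 → 2066-08-17.
2066-08-17 is a Tuesday; with Sunday=0 that is 2.

2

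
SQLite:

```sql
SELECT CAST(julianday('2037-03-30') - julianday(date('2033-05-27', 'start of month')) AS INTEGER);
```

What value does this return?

1429

`start of month` rewinds 2033-05-27 to 2033-05-01.
30 days remain in May 2033 after the 1st (31 − 1).
Full months from June 2033 through February 2037 contribute their day counts.
Then 30 days into March 2037.
Total: 30 + 30 + 31 + 31 + 30 + 31 + 30 + 31 + 31 + 28 + 31 + 30 + 31 + 30 + 31 + 31 + 30 + 31 + 30 + 31 + 31 + 28 + 31 + 30 + 31 + 30 + 31 + 31 + 30 + 31 + 30 + 31 + 31 + 29 + 31 + 30 + 31 + 30 + 31 + 31 + 30 + 31 + 30 + 31 + 31 + 28 + 30 = 1429.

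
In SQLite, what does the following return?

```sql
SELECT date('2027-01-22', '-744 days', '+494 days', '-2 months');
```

Applying '-744 days' to 2027-01-22: counting 744 days back gives 2025-01-08.
Applying '+494 days' to 2025-01-08: counting 494 days forward gives 2026-05-17.
Adding -2 months to 2026-05-17 gives 2026-03-17.

2026-03-17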